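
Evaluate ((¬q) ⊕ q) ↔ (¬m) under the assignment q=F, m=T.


Substitute q=F, m=T:
¬q = T
(¬q) ⊕ q = T ⊕ F = T
¬m = F
((¬q) ⊕ q) ↔ (¬m) = T ↔ F = F

F


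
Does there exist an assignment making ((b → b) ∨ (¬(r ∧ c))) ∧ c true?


Search for a satisfying assignment over {b, c, r}.
Try b=F, c=T, r=F: the formula evaluates to T.
A satisfying assignment exists.

Satisfiable.


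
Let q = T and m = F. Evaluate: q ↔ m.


Biconditional is true when both operands have the same truth value.
Substitute: q=T, m=F.
T ↔ F evaluates to F.

F


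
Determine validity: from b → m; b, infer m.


This matches the form of modus ponens: the conclusion follows in every model of the premises.

Valid.


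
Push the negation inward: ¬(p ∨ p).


De Morgan: the negation of a disjunction is the conjunction of the negations.
Distribute ¬ across ∨, flipping it to ∧, and negate each literal.

(¬p) ∧ (¬p)


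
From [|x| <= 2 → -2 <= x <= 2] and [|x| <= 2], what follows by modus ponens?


Modus ponens: from (P → Q) and P, infer Q.
P = '|x| <= 2' is asserted, and P → Q holds, so Q follows.

-2 <= x <= 2.


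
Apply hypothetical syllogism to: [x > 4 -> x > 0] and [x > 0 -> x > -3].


Hypothetical syllogism: from (P → Q) and (Q → R), infer (P → R).
Chain the two implications through the shared middle term 'x > 0'.

x > 4 -> x > -3


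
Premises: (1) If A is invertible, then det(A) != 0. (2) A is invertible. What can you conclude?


Modus ponens: from (P → Q) and P, infer Q.
P = 'A is invertible' is asserted, and P → Q holds, so Q follows.

det(A) != 0.


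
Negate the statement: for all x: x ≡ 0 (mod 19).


¬(for all x: φ) = there exists x: ¬φ, and ¬(there exists x: φ) = for all x: ¬φ.
Apply to the universal statement.

there exists x: NOT(x ≡ 0 (mod 19))


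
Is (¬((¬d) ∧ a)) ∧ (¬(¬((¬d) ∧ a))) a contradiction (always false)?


Truth table over {a, d}:
a | d | φ
---------
F | F | F
T | F | F
F | T | F
T | T | F
Every row is false.

Yes, it is a contradiction.


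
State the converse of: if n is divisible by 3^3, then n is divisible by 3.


The converse of (P → Q) is (Q → P). It is not in general equivalent to the original.
Here P = 'n is divisible by 3^3' and Q = 'n is divisible by 3'.

If n is divisible by 3, then n is divisible by 3^3.


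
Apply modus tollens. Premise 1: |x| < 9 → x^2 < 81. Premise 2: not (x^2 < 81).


Modus tollens: from (P → Q) and ¬Q, infer ¬P.
Q = 'x^2 < 81' is denied; since P → Q, P must also fail.

Not (|x| < 9).


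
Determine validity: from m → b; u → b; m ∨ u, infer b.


This matches the form of proof by cases: the conclusion follows in every model of the premises.

Valid.


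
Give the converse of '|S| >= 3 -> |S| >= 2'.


The converse of (P → Q) is (Q → P). It is not in general equivalent to the original.
Here P = '|S| >= 3' and Q = '|S| >= 2'.

If |S| >= 2, then |S| >= 3.


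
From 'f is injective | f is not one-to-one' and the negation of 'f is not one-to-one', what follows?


Disjunctive syllogism: from (P ∨ Q) and ¬P, infer Q.
One disjunct, 'f is not one-to-one', is ruled out; the other must hold.

f is injective


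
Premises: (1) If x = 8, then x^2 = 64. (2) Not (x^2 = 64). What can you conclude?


Modus tollens: from (P → Q) and ¬Q, infer ¬P.
Q = 'x^2 = 64' is denied; since P → Q, P must also fail.

Not (x = 8).


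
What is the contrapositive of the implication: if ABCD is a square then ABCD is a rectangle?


The contrapositive of (P → Q) is (¬Q → ¬P); it is logically equivalent to the original.
Here P = 'ABCD is a square' and Q = 'ABCD is a rectangle'.

If not (ABCD is a rectangle), then not (ABCD is a square).


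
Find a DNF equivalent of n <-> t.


Step 1: n ↔ t is true exactly when both agree: (n ∧ t) ∨ (¬n ∧ ¬t).

(n AND t) OR ((NOT n) AND (NOT t))


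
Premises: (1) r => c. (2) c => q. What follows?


Hypothetical syllogism: from (P → Q) and (Q → R), infer (P → R).
Chain the two implications through the shared middle term 'c'.

r => q


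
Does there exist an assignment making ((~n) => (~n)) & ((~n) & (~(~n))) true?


Check all 2 assignments over {n}:
n | φ
-----
False | False
True | False
No assignment makes the formula true.

Unsatisfiable.


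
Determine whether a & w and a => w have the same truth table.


Compare truth tables:
a | w | φ | ψ
-------------
False | False | False | True
True | False | False | False
False | True | False | True
True | True | True | True
They differ at row 1 (a=False, w=False): φ=False but ψ=True.

No, they are not logically equivalent.


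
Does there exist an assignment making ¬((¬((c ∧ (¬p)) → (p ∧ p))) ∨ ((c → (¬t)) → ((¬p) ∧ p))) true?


Search for a satisfying assignment over {c, p, t}.
Try c=F, p=F, t=F: the formula evaluates to T.
A satisfying assignment exists.

Satisfiable.


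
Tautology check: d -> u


Build the truth table over {d, u}:
d | u | φ
---------
F | F | T
T | F | F
F | T | T
T | T | T
Counterexample at row 2: with d=T, u=F, the formula is F.

No, it is not a tautology.


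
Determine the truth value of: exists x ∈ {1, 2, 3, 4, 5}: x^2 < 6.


Evaluate the predicate on each element: 1:True, 2:True, 3:False, 4:False, 5:False.
Witness x = 1 satisfies the predicate.

True


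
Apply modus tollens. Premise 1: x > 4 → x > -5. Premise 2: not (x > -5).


Modus tollens: from (P → Q) and ¬Q, infer ¬P.
Q = 'x > -5' is denied; since P → Q, P must also fail.

Not (x > 4).


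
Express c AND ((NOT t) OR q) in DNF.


Step 1: Distribute ∧ over ∨: c ∧ ((¬t) ∨ q) = (c ∧ (¬t)) ∨ (c ∧ q).

(c AND (NOT t)) OR (c AND q)


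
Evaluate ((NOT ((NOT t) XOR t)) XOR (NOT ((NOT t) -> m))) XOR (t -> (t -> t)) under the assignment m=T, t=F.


Substitute m=T, t=F:
NOT t = T
(NOT t) XOR t = T XOR F = T
NOT ((NOT t) XOR t) = F
NOT t = T
(NOT t) -> m = T -> T = T
NOT ((NOT t) -> m) = F
(NOT ((NOT t) XOR t)) XOR (NOT ((NOT t) -> m)) = F XOR F = F
t -> t = F -> F = T
t -> (t -> t) = F -> T = T
((NOT ((NOT t) XOR t)) XOR (NOT ((NOT t) -> m))) XOR (t -> (t -> t)) = F XOR T = T

T


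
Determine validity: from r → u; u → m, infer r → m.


This matches the form of hypothetical syllogism: the conclusion follows in every model of the premises.

Valid.


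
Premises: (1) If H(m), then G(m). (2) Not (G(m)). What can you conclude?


Modus tollens: from (P → Q) and ¬Q, infer ¬P.
Q = 'G(m)' is denied; since P → Q, P must also fail.

Not (H(m)).


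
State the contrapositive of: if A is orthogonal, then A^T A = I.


The contrapositive of (P → Q) is (¬Q → ¬P); it is logically equivalent to the original.
Here P = 'A is orthogonal' and Q = 'A^T A = I'.

If not (A^T A = I), then not (A is orthogonal).


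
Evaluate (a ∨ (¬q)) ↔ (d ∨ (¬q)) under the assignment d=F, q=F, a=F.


Substitute d=F, q=F, a=F:
¬q = T
a ∨ (¬q) = F ∨ T = T
¬q = T
d ∨ (¬q) = F ∨ T = T
(a ∨ (¬q)) ↔ (d ∨ (¬q)) = T ↔ T = T

T


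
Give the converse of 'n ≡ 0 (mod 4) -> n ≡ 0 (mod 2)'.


The converse of (P → Q) is (Q → P). It is not in general equivalent to the original.
Here P = 'n ≡ 0 (mod 4)' and Q = 'n ≡ 0 (mod 2)'.

If n ≡ 0 (mod 2), then n ≡ 0 (mod 4).


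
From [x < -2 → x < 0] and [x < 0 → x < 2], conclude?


Hypothetical syllogism: from (P → Q) and (Q → R), infer (P → R).
Chain the two implications through the shared middle term 'x < 0'.

x < -2 → x < 2


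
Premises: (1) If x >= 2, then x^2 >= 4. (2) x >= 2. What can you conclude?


Modus ponens: from (P → Q) and P, infer Q.
P = 'x >= 2' is asserted, and P → Q holds, so Q follows.

x^2 >= 4.


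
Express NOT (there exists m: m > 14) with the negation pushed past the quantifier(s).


¬(for all x: φ) = there exists x: ¬φ, and ¬(there exists x: φ) = for all x: ¬φ.
Apply to the existential statement.

for all m: NOT(m > 14)


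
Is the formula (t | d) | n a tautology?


Build the truth table over {d, n, t}:
d | n | t | φ
-------------
False | False | False | False
True | False | False | True
False | True | False | True
True | True | False | True
False | False | True | True
True | False | True | True
False | True | True | True
True | True | True | True
Counterexample at row 1: with d=False, n=False, t=False, the formula is False.

No, it is not a tautology.


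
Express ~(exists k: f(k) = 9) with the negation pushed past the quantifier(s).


¬(forall x: φ) = exists x: ¬φ, and ¬(exists x: φ) = forall x: ¬φ.
Apply to the existential statement.

forall k: ~(f(k) = 9)


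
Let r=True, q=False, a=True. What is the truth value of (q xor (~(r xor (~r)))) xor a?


Substitute r=True, q=False, a=True:
~r = False
r xor (~r) = True xor False = True
~(r xor (~r)) = False
q xor (~(r xor (~r))) = False xor False = False
(q xor (~(r xor (~r)))) xor a = False xor True = True

True


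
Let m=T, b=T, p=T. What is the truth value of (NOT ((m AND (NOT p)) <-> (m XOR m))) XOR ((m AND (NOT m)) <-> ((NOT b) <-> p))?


Substitute m=T, b=T, p=T:
… (earlier sub-steps elided)
m AND (NOT p) = T AND F = F
m XOR m = T XOR T = F
(m AND (NOT p)) <-> (m XOR m) = F <-> F = T
NOT ((m AND (NOT p)) <-> (m XOR m)) = F
NOT m = F
m AND (NOT m) = T AND F = F
NOT b = F
(NOT b) <-> p = F <-> T = F
(m AND (NOT m)) <-> ((NOT b) <-> p) = F <-> F = T
(NOT ((m AND (NOT p)) <-> (m XOR m))) XOR ((m AND (NOT m)) <-> ((NOT b) <-> p)) = F XOR T = T

T


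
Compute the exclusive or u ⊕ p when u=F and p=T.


Exclusive or is true when exactly one operand is true.
Substitute: u=F, p=T.
F ⊕ T evaluates to T.

T


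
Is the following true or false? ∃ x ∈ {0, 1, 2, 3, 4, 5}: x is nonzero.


Evaluate the predicate on each element: 0:F, 1:T, 2:T, 3:T, 4:T, 5:T.
Witness x = 1 satisfies the predicate.

T


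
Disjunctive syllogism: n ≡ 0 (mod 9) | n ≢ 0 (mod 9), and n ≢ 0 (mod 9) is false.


Disjunctive syllogism: from (P ∨ Q) and ¬P, infer Q.
One disjunct, 'n ≢ 0 (mod 9)', is ruled out; the other must hold.

n ≡ 0 (mod 9)


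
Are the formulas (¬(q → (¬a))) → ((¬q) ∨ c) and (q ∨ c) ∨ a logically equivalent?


Compare truth tables:
a | c | q | φ | ψ
-----------------
F | F | F | T | F
T | F | F | T | T
F | T | F | T | T
T | T | F | T | T
F | F | T | T | T
T | F | T | F | T
F | T | T | T | T
T | T | T | T | T
They differ at row 1 (a=F, c=F, q=F): φ=T but ψ=F.

No, they are not logically equivalent.


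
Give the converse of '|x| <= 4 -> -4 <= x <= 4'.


The converse of (P → Q) is (Q → P). It is not in general equivalent to the original.
Here P = '|x| <= 4' and Q = '-4 <= x <= 4'.

If -4 <= x <= 4, then |x| <= 4.


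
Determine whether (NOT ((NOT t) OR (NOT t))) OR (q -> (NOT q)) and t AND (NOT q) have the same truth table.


Compare truth tables:
q | t | φ | ψ
-------------
F | F | T | F
T | F | F | F
F | T | T | T
T | T | T | F
They differ at row 1 (q=F, t=F): φ=T but ψ=F.

No, they are not logically equivalent.


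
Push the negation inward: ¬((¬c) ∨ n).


De Morgan: the negation of a disjunction is the conjunction of the negations.
Distribute ¬ across ∨, flipping it to ∧, and negate each literal.

c ∧ (¬n)


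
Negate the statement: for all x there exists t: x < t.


Negation flips each quantifier (∀↔∃) and negates the inner predicate.
¬(for all x there exists t: φ) = there exists x for all t: ¬φ.

there exists x for all t: NOT(x < t)


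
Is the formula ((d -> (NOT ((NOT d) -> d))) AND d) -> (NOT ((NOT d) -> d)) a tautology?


Build the truth table over {d}:
d | φ
-----
F | T
T | T
Every row evaluates to true.

Yes, it is a tautology.


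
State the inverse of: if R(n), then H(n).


The inverse of (P → Q) is (¬P → ¬Q). It is equivalent to the converse, not to the original.
Here P = 'R(n)' and Q = 'H(n)'.

If not (R(n)), then not (H(n)).


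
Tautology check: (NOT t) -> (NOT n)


Build the truth table over {n, t}:
n | t | φ
---------
F | F | T
T | F | F
F | T | T
T | T | T
Counterexample at row 2: with n=T, t=F, the formula is F.

No, it is not a tautology.


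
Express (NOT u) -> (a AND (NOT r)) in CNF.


Step 1: Rewrite (¬u) → (a ∧ (¬r)) as ¬(¬u) ∨ (a ∧ (¬r)).
Step 2: Distribute ∨ over ∧.
Step 3: Eliminate any double negations (¬¬X = X).

(u OR a) AND (u OR (NOT r))


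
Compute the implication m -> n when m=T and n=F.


Implication is false only when antecedent is true and consequent is false.
Substitute: m=T, n=F.
T -> F evaluates to F.

F


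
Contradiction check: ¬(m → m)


Truth table over {m}:
m | φ
-----
F | F
T | F
Every row is false.

Yes, it is a contradiction.


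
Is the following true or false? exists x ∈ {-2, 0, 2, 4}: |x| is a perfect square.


Evaluate the predicate on each element: -2:False, 0:True, 2:False, 4:True.
Witness x = 0 satisfies the predicate.

True


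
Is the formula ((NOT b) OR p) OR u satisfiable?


Search for a satisfying assignment over {b, p, u}.
Try b=F, p=F, u=F: the formula evaluates to T.
A satisfying assignment exists.

Satisfiable.


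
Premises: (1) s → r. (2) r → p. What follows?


Hypothetical syllogism: from (P → Q) and (Q → R), infer (P → R).
Chain the two implications through the shared middle term 'r'.

s → p


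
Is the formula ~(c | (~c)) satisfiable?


Check all 2 assignments over {c}:
c | φ
-----
False | False
True | False
No assignment makes the formula true.

Unsatisfiable.


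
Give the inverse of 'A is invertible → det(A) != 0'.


The inverse of (P → Q) is (¬P → ¬Q). It is equivalent to the converse, not to the original.
Here P = 'A is invertible' and Q = 'det(A) != 0'.

If not (A is invertible), then not (det(A) != 0).


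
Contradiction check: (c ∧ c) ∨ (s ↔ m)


Truth table over {c, m, s}:
c | m | s | φ
-------------
F | F | F | T
T | F | F | T
F | T | F | F
T | T | F | T
F | F | T | F
T | F | T | T
F | T | T | T
T | T | T | T
Satisfying assignment at row 1: c=F, m=F, s=F gives T.

No, it is not a contradiction.


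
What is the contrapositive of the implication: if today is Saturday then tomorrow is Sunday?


The contrapositive of (P → Q) is (¬Q → ¬P); it is logically equivalent to the original.
Here P = 'today is Saturday' and Q = 'tomorrow is Sunday'.

If not (tomorrow is Sunday), then not (today is Saturday).


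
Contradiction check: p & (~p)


Truth table over {p}:
p | φ
-----
False | False
True | False
Every row is false.

Yes, it is a contradiction.


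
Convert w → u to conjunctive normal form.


Step 1: Rewrite w → u as ¬w ∨ u.

(¬w) ∨ u


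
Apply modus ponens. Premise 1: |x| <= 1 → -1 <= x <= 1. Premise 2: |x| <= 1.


Modus ponens: from (P → Q) and P, infer Q.
P = '|x| <= 1' is asserted, and P → Q holds, so Q follows.

-1 <= x <= 1.


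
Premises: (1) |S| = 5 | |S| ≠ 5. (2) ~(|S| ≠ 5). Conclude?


Disjunctive syllogism: from (P ∨ Q) and ¬P, infer Q.
One disjunct, '|S| ≠ 5', is ruled out; the other must hold.

|S| = 5


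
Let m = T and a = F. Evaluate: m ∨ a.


Disjunction is false only when both operands are false.
Substitute: m=T, a=F.
T ∨ F evaluates to T.

T


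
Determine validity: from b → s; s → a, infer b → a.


This matches the form of hypothetical syllogism: the conclusion follows in every model of the premises.

Valid.


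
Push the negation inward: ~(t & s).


De Morgan: the negation of a conjunction is the disjunction of the negations.
Distribute ~ across &, flipping it to |, and negate each literal.

(~t) | (~s)


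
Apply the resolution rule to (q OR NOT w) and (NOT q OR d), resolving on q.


The clauses contain complementary literals q and NOTq.
Resolution eliminates this pair and disjoins the remaining literals (merging duplicates).

(NOT w OR d)


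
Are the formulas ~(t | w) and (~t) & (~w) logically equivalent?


Compare truth tables:
t | w | φ | ψ
-------------
False | False | True | True
True | False | False | False
False | True | False | False
True | True | False | False
The columns φ and ψ agree on every row.

Yes, they are logically equivalent.


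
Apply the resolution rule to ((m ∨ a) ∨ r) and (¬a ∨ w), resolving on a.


The clauses contain complementary literals a and ¬a.
Resolution eliminates this pair and disjoins the remaining literals (merging duplicates).

((m ∨ r) ∨ w)


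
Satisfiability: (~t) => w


Search for a satisfying assignment over {t, w}.
Try t=True, w=False: the formula evaluates to True.
A satisfying assignment exists.

Satisfiable.


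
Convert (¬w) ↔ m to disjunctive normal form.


Step 1: (¬w) ↔ m is true exactly when both agree: ((¬w) ∧ m) ∨ (¬(¬w) ∧ ¬m).
Step 2: Eliminate any double negations (¬¬X = X).

((¬w) ∧ m) ∨ (w ∧ (¬m))


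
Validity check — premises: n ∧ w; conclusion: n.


This matches the form of conjunction elimination: the conclusion follows in every model of the premises.

Valid.


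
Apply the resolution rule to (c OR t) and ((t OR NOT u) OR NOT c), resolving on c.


The clauses contain complementary literals c and NOTc.
Resolution eliminates this pair and disjoins the remaining literals (merging duplicates).

(t OR NOT u)


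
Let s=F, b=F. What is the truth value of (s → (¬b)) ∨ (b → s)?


Substitute s=F, b=F:
¬b = T
s → (¬b) = F → T = T
b → s = F → F = T
(s → (¬b)) ∨ (b → s) = T ∨ T = T

T


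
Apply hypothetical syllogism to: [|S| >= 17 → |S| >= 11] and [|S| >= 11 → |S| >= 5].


Hypothetical syllogism: from (P → Q) and (Q → R), infer (P → R).
Chain the two implications through the shared middle term '|S| >= 11'.

|S| >= 17 → |S| >= 5


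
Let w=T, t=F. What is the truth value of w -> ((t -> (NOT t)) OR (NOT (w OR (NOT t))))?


Substitute w=T, t=F:
NOT t = T
t -> (NOT t) = F -> T = T
NOT t = T
w OR (NOT t) = T OR T = T
NOT (w OR (NOT t)) = F
(t -> (NOT t)) OR (NOT (w OR (NOT t))) = T OR F = T
w -> ((t -> (NOT t)) OR (NOT (w OR (NOT t)))) = T -> T = T

T


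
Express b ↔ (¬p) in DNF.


Step 1: b ↔ (¬p) is true exactly when both agree: (b ∧ (¬p)) ∨ (¬b ∧ ¬(¬p)).
Step 2: Eliminate any double negations (¬¬X = X).

(b ∧ (¬p)) ∨ ((¬b) ∧ p)


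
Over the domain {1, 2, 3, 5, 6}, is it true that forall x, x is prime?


Evaluate the predicate on each element: 1:False, 2:True, 3:True, 5:True, 6:False.
Counterexample x = 1 fails the predicate.

False


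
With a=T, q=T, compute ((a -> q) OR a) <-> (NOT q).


Substitute a=T, q=T:
a -> q = T -> T = T
(a -> q) OR a = T OR T = T
NOT q = F
((a -> q) OR a) <-> (NOT q) = T <-> F = F

F


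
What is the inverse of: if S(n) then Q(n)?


The inverse of (P → Q) is (¬P → ¬Q). It is equivalent to the converse, not to the original.
Here P = 'S(n)' and Q = 'Q(n)'.

If not (S(n)), then not (Q(n)).


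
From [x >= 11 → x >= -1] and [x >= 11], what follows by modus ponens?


Modus ponens: from (P → Q) and P, infer Q.
P = 'x >= 11' is asserted, and P → Q holds, so Q follows.

x >= -1.


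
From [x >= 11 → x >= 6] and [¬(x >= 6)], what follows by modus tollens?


Modus tollens: from (P → Q) and ¬Q, infer ¬P.
Q = 'x >= 6' is denied; since P → Q, P must also fail.

Not (x >= 11).


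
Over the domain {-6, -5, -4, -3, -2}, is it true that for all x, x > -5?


Evaluate the predicate on each element: -6:F, -5:F, -4:T, -3:T, -2:T.
Counterexample x = -6 fails the predicate.

F


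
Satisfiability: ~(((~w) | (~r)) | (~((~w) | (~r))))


Check all 4 assignments over {r, w}:
r | w | φ
---------
False | False | False
True | False | False
False | True | False
True | True | False
No assignment makes the formula true.

Unsatisfiable.


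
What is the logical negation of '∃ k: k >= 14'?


¬(∀ x: φ) = ∃ x: ¬φ, and ¬(∃ x: φ) = ∀ x: ¬φ.
Apply to the existential statement.

∀ k: ¬(k >= 14)


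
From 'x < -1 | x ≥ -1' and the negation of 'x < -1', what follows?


Disjunctive syllogism: from (P ∨ Q) and ¬P, infer Q.
One disjunct, 'x < -1', is ruled out; the other must hold.

x ≥ -1


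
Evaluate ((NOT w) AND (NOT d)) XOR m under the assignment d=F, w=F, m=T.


Substitute d=F, w=F, m=T:
NOT w = T
NOT d = T
(NOT w) AND (NOT d) = T AND T = T
((NOT w) AND (NOT d)) XOR m = T XOR T = F

F


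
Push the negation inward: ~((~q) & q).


De Morgan: the negation of a conjunction is the disjunction of the negations.
Distribute ~ across &, flipping it to |, and negate each literal.

q | (~q)


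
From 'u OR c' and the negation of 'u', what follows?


Disjunctive syllogism: from (P ∨ Q) and ¬P, infer Q.
One disjunct, 'u', is ruled out; the other must hold.

c


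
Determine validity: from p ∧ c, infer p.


This matches the form of conjunction elimination: the conclusion follows in every model of the premises.

Valid.


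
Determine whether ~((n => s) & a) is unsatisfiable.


Truth table over {a, n, s}:
a | n | s | φ
-------------
False | False | False | True
True | False | False | False
False | True | False | True
True | True | False | True
False | False | True | True
True | False | True | False
False | True | True | True
True | True | True | False
Satisfying assignment at row 1: a=False, n=False, s=False gives True.

No, it is not a contradiction.


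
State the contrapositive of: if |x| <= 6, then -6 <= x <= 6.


The contrapositive of (P → Q) is (¬Q → ¬P); it is logically equivalent to the original.
Here P = '|x| <= 6' and Q = '-6 <= x <= 6'.

If not (-6 <= x <= 6), then not (|x| <= 6).


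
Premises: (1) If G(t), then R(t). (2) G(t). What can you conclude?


Modus ponens: from (P → Q) and P, infer Q.
P = 'G(t)' is asserted, and P → Q holds, so Q follows.

R(t).


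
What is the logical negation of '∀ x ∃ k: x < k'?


Negation flips each quantifier (∀↔∃) and negates the inner predicate.
¬(∀ x ∃ k: φ) = ∃ x ∀ k: ¬φ.

∃ x ∀ k: ¬(x < k)


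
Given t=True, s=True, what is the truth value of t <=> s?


Biconditional is true when both operands have the same truth value.
Substitute: t=True, s=True.
True <=> True evaluates to True.

True


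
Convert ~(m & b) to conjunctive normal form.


Step 1: Apply De Morgan: ¬(m ∧ b) = ¬m ∨ ¬b.

(~m) | (~b)


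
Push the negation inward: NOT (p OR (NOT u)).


De Morgan: the negation of a disjunction is the conjunction of the negations.
Distribute NOT across OR, flipping it to AND, and negate each literal.

(NOT p) AND u


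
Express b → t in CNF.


Step 1: Rewrite b → t as ¬b ∨ t.

(¬b) ∨ t


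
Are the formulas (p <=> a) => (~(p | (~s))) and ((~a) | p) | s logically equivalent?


Compare truth tables:
a | p | s | φ | ψ
-----------------
False | False | False | False | True
True | False | False | True | False
False | True | False | True | True
True | True | False | False | True
False | False | True | True | True
True | False | True | True | True
False | True | True | True | True
True | True | True | False | True
They differ at row 1 (a=False, p=False, s=False): φ=False but ψ=True.

No, they are not logically equivalent.


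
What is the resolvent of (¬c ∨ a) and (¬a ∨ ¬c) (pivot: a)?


The clauses contain complementary literals a and ¬a.
Resolution eliminates this pair and disjoins the remaining literals (merging duplicates).

¬c


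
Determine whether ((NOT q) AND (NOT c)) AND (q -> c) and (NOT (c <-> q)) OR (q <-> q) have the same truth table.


Compare truth tables:
c | q | φ | ψ
-------------
F | F | T | T
T | F | F | T
F | T | F | T
T | T | F | T
They differ at row 2 (c=T, q=F): φ=F but ψ=T.

No, they are not logically equivalent.


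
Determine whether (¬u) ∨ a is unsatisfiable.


Truth table over {a, u}:
a | u | φ
---------
F | F | T
T | F | T
F | T | F
T | T | T
Satisfying assignment at row 1: a=F, u=F gives T.

No, it is not a contradiction.


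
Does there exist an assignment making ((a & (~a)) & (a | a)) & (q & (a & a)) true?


Check all 4 assignments over {a, q}:
a | q | φ
---------
False | False | False
True | False | False
False | True | False
True | True | False
No assignment makes the formula true.

Unsatisfiable.


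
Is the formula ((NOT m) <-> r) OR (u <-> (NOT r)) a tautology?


Build the truth table over {m, r, u}:
m | r | u | φ
-------------
F | F | F | F
T | F | F | T
F | T | F | T
T | T | F | T
F | F | T | T
T | F | T | T
F | T | T | T
T | T | T | F
Counterexample at row 1: with m=F, r=F, u=F, the formula is F.

No, it is not a tautology.


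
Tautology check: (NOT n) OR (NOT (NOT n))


Build the truth table over {n}:
n | φ
-----
F | T
T | T
Every row evaluates to true.

Yes, it is a tautology.


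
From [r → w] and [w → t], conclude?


Hypothetical syllogism: from (P → Q) and (Q → R), infer (P → R).
Chain the two implications through the shared middle term 'w'.

r → t


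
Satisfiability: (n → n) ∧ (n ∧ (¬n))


Check all 2 assignments over {n}:
n | φ
-----
F | F
T | F
No assignment makes the formula true.

Unsatisfiable.


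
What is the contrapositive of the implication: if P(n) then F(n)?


The contrapositive of (P → Q) is (¬Q → ¬P); it is logically equivalent to the original.
Here P = 'P(n)' and Q = 'F(n)'.

If not (F(n)), then not (P(n)).


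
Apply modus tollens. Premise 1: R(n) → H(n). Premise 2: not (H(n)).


Modus tollens: from (P → Q) and ¬Q, infer ¬P.
Q = 'H(n)' is denied; since P → Q, P must also fail.

Not (R(n)).


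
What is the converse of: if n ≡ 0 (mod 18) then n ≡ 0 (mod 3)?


The converse of (P → Q) is (Q → P). It is not in general equivalent to the original.
Here P = 'n ≡ 0 (mod 18)' and Q = 'n ≡ 0 (mod 3)'.

If n ≡ 0 (mod 3), then n ≡ 0 (mod 18).


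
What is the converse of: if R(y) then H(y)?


The converse of (P → Q) is (Q → P). It is not in general equivalent to the original.
Here P = 'R(y)' and Q = 'H(y)'.

If H(y), then R(y).


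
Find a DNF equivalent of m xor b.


Step 1: m ⊕ b is true exactly when they disagree: (m ∧ ¬b) ∨ (¬m ∧ b).

(m & (~b)) | ((~m) & b)


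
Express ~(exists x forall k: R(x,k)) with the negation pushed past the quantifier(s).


Negation flips each quantifier (∀↔∃) and negates the inner predicate.
¬(exists x forall k: φ) = forall x exists k: ¬φ.

forall x exists k: ~(R(x,k))


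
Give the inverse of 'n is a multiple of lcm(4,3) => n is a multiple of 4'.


The inverse of (P → Q) is (¬P → ¬Q). It is equivalent to the converse, not to the original.
Here P = 'n is a multiple of lcm(4,3)' and Q = 'n is a multiple of 4'.

If not (n is a multiple of lcm(4,3)), then not (n is a multiple of 4).


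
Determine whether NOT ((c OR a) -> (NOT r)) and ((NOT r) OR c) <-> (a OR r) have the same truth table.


Compare truth tables:
a | c | r | φ | ψ
-----------------
F | F | F | F | F
T | F | F | F | T
F | T | F | F | F
T | T | F | F | T
F | F | T | F | F
T | F | T | T | F
F | T | T | T | T
T | T | T | T | T
They differ at row 2 (a=T, c=F, r=F): φ=F but ψ=T.

No, they are not logically equivalent.


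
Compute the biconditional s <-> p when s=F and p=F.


Biconditional is true when both operands have the same truth value.
Substitute: s=F, p=F.
F <-> F evaluates to T.

T


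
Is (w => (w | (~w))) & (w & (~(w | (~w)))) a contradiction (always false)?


Truth table over {w}:
w | φ
-----
False | False
True | False
Every row is false.

Yes, it is a contradiction.


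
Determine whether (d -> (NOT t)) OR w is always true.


Build the truth table over {d, t, w}:
d | t | w | φ
-------------
F | F | F | T
T | F | F | T
F | T | F | T
T | T | F | F
F | F | T | T
T | F | T | T
F | T | T | T
T | T | T | T
Counterexample at row 4: with d=T, t=T, w=F, the formula is F.

No, it is not a tautology.


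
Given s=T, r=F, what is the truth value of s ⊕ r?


Exclusive or is true when exactly one operand is true.
Substitute: s=T, r=F.
T ⊕ F evaluates to T.

T


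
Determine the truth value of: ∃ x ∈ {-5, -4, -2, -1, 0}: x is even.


Evaluate the predicate on each element: -5:F, -4:T, -2:T, -1:F, 0:T.
Witness x = -4 satisfies the predicate.

T


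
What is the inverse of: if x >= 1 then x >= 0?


The inverse of (P → Q) is (¬P → ¬Q). It is equivalent to the converse, not to the original.
Here P = 'x >= 1' and Q = 'x >= 0'.

If not (x >= 1), then not (x >= 0).


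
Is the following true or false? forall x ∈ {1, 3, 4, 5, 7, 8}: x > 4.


Evaluate the predicate on each element: 1:False, 3:False, 4:False, 5:True, 7:True, 8:True.
Counterexample x = 1 fails the predicate.

False


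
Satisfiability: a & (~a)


Check all 2 assignments over {a}:
a | φ
-----
False | False
True | False
No assignment makes the formula true.

Unsatisfiable.


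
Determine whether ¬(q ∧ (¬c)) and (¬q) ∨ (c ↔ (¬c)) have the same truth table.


Compare truth tables:
c | q | φ | ψ
-------------
F | F | T | T
T | F | T | T
F | T | F | F
T | T | T | F
They differ at row 4 (c=T, q=T): φ=T but ψ=F.

No, they are not logically equivalent.


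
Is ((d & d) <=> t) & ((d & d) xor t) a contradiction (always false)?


Truth table over {d, t}:
d | t | φ
---------
False | False | False
True | False | False
False | True | False
True | True | False
Every row is false.

Yes, it is a contradiction.


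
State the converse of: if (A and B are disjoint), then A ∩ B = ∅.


The converse of (P → Q) is (Q → P). It is not in general equivalent to the original.
Here P = '(A and B are disjoint)' and Q = 'A ∩ B = ∅'.

If A ∩ B = ∅, then (A and B are disjoint).


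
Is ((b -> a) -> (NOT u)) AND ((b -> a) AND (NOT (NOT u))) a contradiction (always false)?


Truth table over {a, b, u}:
a | b | u | φ
-------------
F | F | F | F
T | F | F | F
F | T | F | F
T | T | F | F
F | F | T | F
T | F | T | F
F | T | T | F
T | T | T | F
Every row is false.

Yes, it is a contradiction.


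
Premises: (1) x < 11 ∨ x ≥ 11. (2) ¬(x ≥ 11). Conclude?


Disjunctive syllogism: from (P ∨ Q) and ¬P, infer Q.
One disjunct, 'x ≥ 11', is ruled out; the other must hold.

x < 11


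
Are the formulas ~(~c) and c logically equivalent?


Compare truth tables:
c | φ | ψ
---------
False | False | False
True | True | True
The columns φ and ψ agree on every row.

Yes, they are logically equivalent.


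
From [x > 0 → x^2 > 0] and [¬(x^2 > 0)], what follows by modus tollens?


Modus tollens: from (P → Q) and ¬Q, infer ¬P.
Q = 'x^2 > 0' is denied; since P → Q, P must also fail.

Not (x > 0).


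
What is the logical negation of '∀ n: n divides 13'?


¬(∀ x: φ) = ∃ x: ¬φ, and ¬(∃ x: φ) = ∀ x: ¬φ.
Apply to the universal statement.

∃ n: ¬(n divides 13)


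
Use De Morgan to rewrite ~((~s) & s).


De Morgan: the negation of a conjunction is the disjunction of the negations.
Distribute ~ across &, flipping it to |, and negate each literal.

s | (~s)


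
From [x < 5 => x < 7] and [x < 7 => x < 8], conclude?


Hypothetical syllogism: from (P → Q) and (Q → R), infer (P → R).
Chain the two implications through the shared middle term 'x < 7'.

x < 5 => x < 8


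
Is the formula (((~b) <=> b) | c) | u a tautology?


Build the truth table over {b, c, u}:
b | c | u | φ
-------------
False | False | False | False
True | False | False | False
False | True | False | True
True | True | False | True
False | False | True | True
True | False | True | True
False | True | True | True
True | True | True | True
Counterexample at row 1: with b=False, c=False, u=False, the formula is False.

No, it is not a tautology.


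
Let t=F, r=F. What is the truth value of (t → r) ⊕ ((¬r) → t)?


Substitute t=F, r=F:
t → r = F → F = T
¬r = T
(¬r) → t = T → F = F
(t → r) ⊕ ((¬r) → t) = T ⊕ F = T

T


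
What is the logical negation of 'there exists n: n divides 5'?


¬(for all x: φ) = there exists x: ¬φ, and ¬(there exists x: φ) = for all x: ¬φ.
Apply to the existential statement.

for all n: NOT(n divides 5)


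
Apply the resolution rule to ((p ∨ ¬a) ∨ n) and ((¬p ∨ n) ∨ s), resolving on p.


The clauses contain complementary literals p and ¬p.
Resolution eliminates this pair and disjoins the remaining literals (merging duplicates).

((¬a ∨ n) ∨ s)


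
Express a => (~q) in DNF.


Step 1: Rewrite a → (¬q) as ¬a ∨ (¬q).

(~a) | (~q)


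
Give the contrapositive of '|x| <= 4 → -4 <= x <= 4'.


The contrapositive of (P → Q) is (¬Q → ¬P); it is logically equivalent to the original.
Here P = '|x| <= 4' and Q = '-4 <= x <= 4'.

If not (-4 <= x <= 4), then not (|x| <= 4).


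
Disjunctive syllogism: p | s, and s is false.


Disjunctive syllogism: from (P ∨ Q) and ¬P, infer Q.
One disjunct, 's', is ruled out; the other must hold.

p


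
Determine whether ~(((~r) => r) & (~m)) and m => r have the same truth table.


Compare truth tables:
m | r | φ | ψ
-------------
False | False | True | True
True | False | True | False
False | True | False | True
True | True | True | True
They differ at row 2 (m=True, r=False): φ=True but ψ=False.

No, they are not logically equivalent.


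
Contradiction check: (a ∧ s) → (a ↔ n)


Truth table over {a, n, s}:
a | n | s | φ
-------------
F | F | F | T
T | F | F | T
F | T | F | T
T | T | F | T
F | F | T | T
T | F | T | F
F | T | T | T
T | T | T | T
Satisfying assignment at row 1: a=F, n=F, s=F gives T.

No, it is not a contradiction.


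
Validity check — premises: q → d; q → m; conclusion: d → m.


This is (no valid rule). There exist truth assignments where the premises are all true but the conclusion is false.

Invalid.


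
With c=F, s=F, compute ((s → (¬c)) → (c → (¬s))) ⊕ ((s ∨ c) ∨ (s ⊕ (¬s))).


Substitute c=F, s=F:
¬c = T
s → (¬c) = F → T = T
¬s = T
c → (¬s) = F → T = T
(s → (¬c)) → (c → (¬s)) = T → T = T
s ∨ c = F ∨ F = F
¬s = T
s ⊕ (¬s) = F ⊕ T = T
(s ∨ c) ∨ (s ⊕ (¬s)) = F ∨ T = T
((s → (¬c)) → (c → (¬s))) ⊕ ((s ∨ c) ∨ (s ⊕ (¬s))) = T ⊕ T = F

F


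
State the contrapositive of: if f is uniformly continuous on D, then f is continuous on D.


The contrapositive of (P → Q) is (¬Q → ¬P); it is logically equivalent to the original.
Here P = 'f is uniformly continuous on D' and Q = 'f is continuous on D'.

If not (f is continuous on D), then not (f is uniformly continuous on D).


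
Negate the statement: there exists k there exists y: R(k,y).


Negation flips each quantifier (∀↔∃) and negates the inner predicate.
¬(there exists k there exists y: φ) = for all k for all y: ¬φ.

for all k for all y: NOT(R(k,y))


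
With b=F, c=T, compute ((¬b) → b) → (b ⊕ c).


Substitute b=F, c=T:
¬b = T
(¬b) → b = T → F = F
b ⊕ c = F ⊕ T = T
((¬b) → b) → (b ⊕ c) = F → T = T

T


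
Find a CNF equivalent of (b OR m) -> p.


Step 1: Rewrite as ¬(b ∨ m) ∨ p = (¬b ∧ ¬m) ∨ p.
Step 2: Distribute ∨ over ∧.

((NOT b) OR p) AND ((NOT m) OR p)


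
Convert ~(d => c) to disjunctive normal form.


Step 1: Rewrite implication then negate: ¬(¬d ∨ c) = d ∧ ¬c.

d & (~c)


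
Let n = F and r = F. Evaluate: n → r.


Implication is false only when antecedent is true and consequent is false.
Substitute: n=F, r=F.
F → F evaluates to T.

T


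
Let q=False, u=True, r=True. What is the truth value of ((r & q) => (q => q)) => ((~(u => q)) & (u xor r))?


Substitute q=False, u=True, r=True:
r & q = True & False = False
q => q = False => False = True
(r & q) => (q => q) = False => True = True
u => q = True => False = False
~(u => q) = True
u xor r = True xor True = False
(~(u => q)) & (u xor r) = True & False = False
((r & q) => (q => q)) => ((~(u => q)) & (u xor r)) = True => False = False

False


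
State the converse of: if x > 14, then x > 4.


The converse of (P → Q) is (Q → P). It is not in general equivalent to the original.
Here P = 'x > 14' and Q = 'x > 4'.

If x > 4, then x > 14.


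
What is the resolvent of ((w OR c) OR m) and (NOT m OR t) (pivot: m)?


The clauses contain complementary literals m and NOTm.
Resolution eliminates this pair and disjoins the remaining literals (merging duplicates).

((c OR w) OR t)


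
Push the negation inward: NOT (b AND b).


De Morgan: the negation of a conjunction is the disjunction of the negations.
Distribute NOT across AND, flipping it to OR, and negate each literal.

(NOT b) OR (NOT b)


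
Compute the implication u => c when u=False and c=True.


Implication is false only when antecedent is true and consequent is false.
Substitute: u=False, c=True.
False => True evaluates to True.

True


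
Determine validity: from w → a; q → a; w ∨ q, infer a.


This matches the form of proof by cases: the conclusion follows in every model of the premises.

Valid.


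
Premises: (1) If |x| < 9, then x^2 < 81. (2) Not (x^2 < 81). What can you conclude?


Modus tollens: from (P → Q) and ¬Q, infer ¬P.
Q = 'x^2 < 81' is denied; since P → Q, P must also fail.

Not (|x| < 9).


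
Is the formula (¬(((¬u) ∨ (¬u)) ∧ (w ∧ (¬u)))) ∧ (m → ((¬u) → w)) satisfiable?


Search for a satisfying assignment over {m, u, w}.
Try m=F, u=F, w=F: the formula evaluates to T.
A satisfying assignment exists.

Satisfiable.


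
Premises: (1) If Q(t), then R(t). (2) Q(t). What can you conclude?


Modus ponens: from (P → Q) and P, infer Q.
P = 'Q(t)' is asserted, and P → Q holds, so Q follows.

R(t).


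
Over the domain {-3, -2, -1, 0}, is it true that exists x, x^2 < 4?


Evaluate the predicate on each element: -3:False, -2:False, -1:True, 0:True.
Witness x = -1 satisfies the predicate.

True


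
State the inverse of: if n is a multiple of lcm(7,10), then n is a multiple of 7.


The inverse of (P → Q) is (¬P → ¬Q). It is equivalent to the converse, not to the original.
Here P = 'n is a multiple of lcm(7,10)' and Q = 'n is a multiple of 7'.

If not (n is a multiple of lcm(7,10)), then not (n is a multiple of 7).


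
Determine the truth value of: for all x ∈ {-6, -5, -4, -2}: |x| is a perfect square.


Evaluate the predicate on each element: -6:F, -5:F, -4:T, -2:F.
Counterexample x = -6 fails the predicate.

F


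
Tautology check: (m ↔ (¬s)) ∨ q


Build the truth table over {m, q, s}:
m | q | s | φ
-------------
F | F | F | F
T | F | F | T
F | T | F | T
T | T | F | T
F | F | T | T
T | F | T | F
F | T | T | T
T | T | T | T
Counterexample at row 1: with m=F, q=F, s=F, the formula is F.

No, it is not a tautology.


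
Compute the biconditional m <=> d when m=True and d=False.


Biconditional is true when both operands have the same truth value.
Substitute: m=True, d=False.
True <=> False evaluates to False.

False


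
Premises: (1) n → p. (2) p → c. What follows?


Hypothetical syllogism: from (P → Q) and (Q → R), infer (P → R).
Chain the two implications through the shared middle term 'p'.

n → c


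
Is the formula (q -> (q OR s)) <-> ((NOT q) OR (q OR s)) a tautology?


Build the truth table over {q, s}:
q | s | φ
---------
F | F | T
T | F | T
F | T | T
T | T | T
Every row evaluates to true.

Yes, it is a tautology.


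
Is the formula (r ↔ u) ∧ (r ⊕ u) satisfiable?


Check all 4 assignments over {r, u}:
r | u | φ
---------
F | F | F
T | F | F
F | T | F
T | T | F
No assignment makes the formula true.

Unsatisfiable.
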